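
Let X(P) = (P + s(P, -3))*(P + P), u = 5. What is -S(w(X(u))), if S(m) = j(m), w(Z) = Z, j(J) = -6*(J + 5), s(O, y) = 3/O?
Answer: 366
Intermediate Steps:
j(J) = -30 - 6*J (j(J) = -6*(5 + J) = -30 - 6*J)
X(P) = 2*P*(P + 3/P) (X(P) = (P + 3/P)*(P + P) = (P + 3/P)*(2*P) = 2*P*(P + 3/P))
S(m) = -30 - 6*m
-S(w(X(u))) = -(-30 - 6*(6 + 2*5²)) = -(-30 - 6*(6 + 2*25)) = -(-30 - 6*(6 + 50)) = -(-30 - 6*56) = -(-30 - 336) = -1*(-366) = 366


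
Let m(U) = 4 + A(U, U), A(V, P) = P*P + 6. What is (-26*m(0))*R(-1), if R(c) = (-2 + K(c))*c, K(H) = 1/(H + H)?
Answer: -650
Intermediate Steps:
A(V, P) = 6 + P² (A(V, P) = P² + 6 = 6 + P²)
K(H) = 1/(2*H)
R(c) = c*(-2 + 1/(2*c)) (R(c) = (-2 + 1/(2*c))*c = c*(-2 + 1/(2*c)))
m(U) = 10 + U² (m(U) = 4 + (6 + U²) = 10 + U²)
(-26*m(0))*R(-1) = (-26*(10 + 0²))*(½ - 2*(-1)) = (-26*(10 + 0))*(½ + 2) = -26*10*(5/2) = -260*5/2 = -650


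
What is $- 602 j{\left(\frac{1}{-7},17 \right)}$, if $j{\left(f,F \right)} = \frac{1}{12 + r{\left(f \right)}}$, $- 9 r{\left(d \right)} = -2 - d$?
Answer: $- \frac{37926}{769} \approx -49.319$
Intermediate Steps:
$r{\left(d \right)} = \frac{2}{9} + \frac{d}{9}$ ($r{\left(d \right)} = - \frac{-2 - d}{9} = \frac{2}{9} + \frac{d}{9}$)
$j{\left(f,F \right)} = \frac{1}{\frac{110}{9} + \frac{f}{9}}$ ($j{\left(f,F \right)} = \frac{1}{12 + \left(\frac{2}{9} + \frac{f}{9}\right)} = \frac{1}{\frac{110}{9} + \frac{f}{9}}$)
$- 602 j{\left(\frac{1}{-7},17 \right)} = - 602 \frac{9}{110 + \frac{1}{-7}} = - 602 \frac{9}{110 - \frac{1}{7}} = - 602 \frac{9}{\frac{769}{7}} = - 602 \cdot 9 \cdot \frac{7}{769} = \left(-602\right) \frac{63}{769} = - \frac{37926}{769}$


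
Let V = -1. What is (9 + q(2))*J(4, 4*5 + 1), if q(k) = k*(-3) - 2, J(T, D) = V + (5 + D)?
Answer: 25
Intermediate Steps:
J(T, D) = 4 + D (J(T, D) = -1 + (5 + D) = 4 + D)
q(k) = -2 - 3*k (q(k) = -3*k - 2 = -2 - 3*k)
(9 + q(2))*J(4, 4*5 + 1) = (9 + (-2 - 3*2))*(4 + (4*5 + 1)) = (9 + (-2 - 6))*(4 + (20 + 1)) = (9 - 8)*(4 + 21) = 1*25 = 25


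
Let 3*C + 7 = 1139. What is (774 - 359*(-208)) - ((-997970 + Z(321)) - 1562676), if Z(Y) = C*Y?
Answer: 2514968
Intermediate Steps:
C = 1132/3 (C = -7/3 + (1/3)*1139 = -7/3 + 1139/3 = 1132/3 ≈ 377.33)
Z(Y) = 1132*Y/3
(774 - 359*(-208)) - ((-997970 + Z(321)) - 1562676) = (774 - 359*(-208)) - ((-997970 + (1132/3)*321) - 1562676) = (774 + 74672) - ((-997970 + 121124) - 1562676) = 75446 - (-876846 - 1562676) = 75446 - 1*(-2439522) = 75446 + 2439522 = 2514968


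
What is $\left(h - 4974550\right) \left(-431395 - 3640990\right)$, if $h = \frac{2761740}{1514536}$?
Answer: $\frac{7670471838640672025}{378634} \approx 2.0258 \cdot 10^{13}$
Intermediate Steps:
$h = \frac{690435}{378634}$ ($h = 2761740 \cdot \frac{1}{1514536} = \frac{690435}{378634} \approx 1.8235$)
$\left(h - 4974550\right) \left(-431395 - 3640990\right) = \left(\frac{690435}{378634} - 4974550\right) \left(-431395 - 3640990\right) = \left(- \frac{1883533074265}{378634}\right) \left(-4072385\right) = \frac{7670471838640672025}{378634}$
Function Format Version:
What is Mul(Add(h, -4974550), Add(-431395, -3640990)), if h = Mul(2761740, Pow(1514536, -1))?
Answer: Rational(7670471838640672025, 378634) ≈ 2.0258e+13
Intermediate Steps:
h = Rational(690435, 378634) (h = Mul(2761740, Rational(1, 1514536)) = Rational(690435, 378634) ≈ 1.8235)
Mul(Add(h, -4974550), Add(-431395, -3640990)) = Mul(Add(Rational(690435, 378634), -4974550), Add(-431395, -3640990)) = Mul(Rational(-1883533074265, 378634), -4072385) = Rational(7670471838640672025, 378634)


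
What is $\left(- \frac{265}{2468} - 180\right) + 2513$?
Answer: $\frac{5757579}{2468} \approx 2332.9$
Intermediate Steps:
$\left(- \frac{265}{2468} - 180\right) + 2513 = - \frac{444505}{2468} + 2513 = \frac{5757579}{2468}$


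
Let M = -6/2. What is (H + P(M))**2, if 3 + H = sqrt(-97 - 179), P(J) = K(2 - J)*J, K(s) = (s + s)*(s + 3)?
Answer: 58773 - 972*I*sqrt(69) ≈ 58773.0 - 8074.0*I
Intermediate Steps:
K(s) = 2*s*(3 + s) (K(s) = (2*s)*(3 + s) = 2*s*(3 + s))
M = -3 (M = -6*1/2 = -3)
P(J) = 2*J*(2 - J)*(5 - J) (P(J) = (2*(2 - J)*(3 + (2 - J)))*J = (2*(2 - J)*(5 - J))*J = 2*J*(2 - J)*(5 - J))
H = -3 + 2*I*sqrt(69) (H = -3 + sqrt(-97 - 179) = -3 + sqrt(-276) = -3 + 2*I*sqrt(69) ≈ -3.0 + 16.613*I)
(H + P(M))**2 = ((-3 + 2*I*sqrt(69)) + 2*(-3)*(-5 - 3)*(-2 - 3))**2 = ((-3 + 2*I*sqrt(69)) + 2*(-3)*(-8)*(-5))**2 = ((-3 + 2*I*sqrt(69)) - 240)**2 = (-243 + 2*I*sqrt(69))**2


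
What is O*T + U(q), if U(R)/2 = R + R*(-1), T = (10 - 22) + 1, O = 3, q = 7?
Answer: -33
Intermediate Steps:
T = -11 (T = -12 + 1 = -11)
U(R) = 0 (U(R) = 2*(R + R*(-1)) = 2*(R - R) = 2*0 = 0)
O*T + U(q) = 3*(-11) + 0 = -33 + 0 = -33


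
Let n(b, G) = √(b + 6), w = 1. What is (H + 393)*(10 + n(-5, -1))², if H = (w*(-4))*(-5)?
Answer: 49973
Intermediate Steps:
n(b, G) = √(6 + b)
H = 20 (H = (1*(-4))*(-5) = -4*(-5) = 20)
(H + 393)*(10 + n(-5, -1))² = (20 + 393)*(10 + √(6 - 5))² = 413*(10 + √1)² = 413*(10 + 1)² = 413*11² = 413*121 = 49973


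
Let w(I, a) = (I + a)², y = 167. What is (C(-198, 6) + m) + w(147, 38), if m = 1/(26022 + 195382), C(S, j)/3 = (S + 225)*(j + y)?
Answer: 10680086153/221404 ≈ 48238.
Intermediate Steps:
C(S, j) = 3*(167 + j)*(225 + S) (C(S, j) = 3*((S + 225)*(j + 167)) = 3*((225 + S)*(167 + j)) = 3*((167 + j)*(225 + S)) = 3*(167 + j)*(225 + S))
m = 1/221404 ≈ 4.5166e-6
(C(-198, 6) + m) + w(147, 38) = ((112725 + 501*(-198) + 675*6 + 3*(-198)*6) + 1/221404) + (147 + 38)² = ((112725 - 99198 + 4050 - 3564) + 1/221404) + 185² = (14013 + 1/221404) + 34225 = 3102534253/221404 + 34225 = 10680086153/221404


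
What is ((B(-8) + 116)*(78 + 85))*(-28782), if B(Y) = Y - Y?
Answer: -544210056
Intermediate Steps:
B(Y) = 0
((B(-8) + 116)*(78 + 85))*(-28782) = ((0 + 116)*(78 + 85))*(-28782) = (116*163)*(-28782) = 18908*(-28782) = -544210056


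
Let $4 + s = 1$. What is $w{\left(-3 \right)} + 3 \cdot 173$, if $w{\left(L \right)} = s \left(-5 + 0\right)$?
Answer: $534$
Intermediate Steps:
$s = -3$ ($s = -4 + 1 = -3$)
$w{\left(L \right)} = 15$ ($w{\left(L \right)} = - 3 \left(-5 + 0\right) = \left(-3\right) \left(-5\right) = 15$)
$w{\left(-3 \right)} + 3 \cdot 173 = 15 + 3 \cdot 173 = 15 + 519 = 534$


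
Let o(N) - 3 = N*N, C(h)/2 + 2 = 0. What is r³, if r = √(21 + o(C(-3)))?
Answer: 80*√10 ≈ 252.98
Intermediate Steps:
C(h) = -4 (C(h) = -4 + 2*0 = -4 + 0 = -4)
o(N) = 3 + N² (o(N) = 3 + N*N = 3 + N²)
r = 2*√10 (r = √(21 + (3 + (-4)²)) = √(21 + (3 + 16)) = √(21 + 19) = √40 = 2*√10 ≈ 6.3246)
r³ = (2*√10)³ = 80*√10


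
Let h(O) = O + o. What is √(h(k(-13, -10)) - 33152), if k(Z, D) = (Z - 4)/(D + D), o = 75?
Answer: I*√3307615/10 ≈ 181.87*I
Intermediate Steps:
k(Z, D) = (-4 + Z)/(2*D) (k(Z, D) = (-4 + Z)/((2*D)) = (-4 + Z)*(1/(2*D)) = (-4 + Z)/(2*D))
h(O) = 75 + O (h(O) = O + 75 = 75 + O)
√(h(k(-13, -10)) - 33152) = √((75 + (½)*(-4 - 13)/(-10)) - 33152) = √((75 + (½)*(-⅒)*(-17)) - 33152) = √((75 + 17/20) - 33152) = √(1517/20 - 33152) = √(-661523/20) = I*√3307615/10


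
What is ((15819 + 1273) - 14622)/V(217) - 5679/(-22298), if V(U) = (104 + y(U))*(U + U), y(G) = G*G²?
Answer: 12592622199061/49443506911722 ≈ 0.25469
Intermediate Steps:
y(G) = G³
V(U) = 2*U*(104 + U³) (V(U) = (104 + U³)*(U + U) = (104 + U³)*(2*U) = 2*U*(104 + U³))
((15819 + 1273) - 14622)/V(217) - 5679/(-22298) = ((15819 + 1273) - 14622)/((2*217*(104 + 217³))) - 5679/(-22298) = (17092 - 14622)/((2*217*(104 + 10218313))) - 5679*(-1/22298) = 2470/((2*217*10218417)) + 5679/22298 = 2470/4434792978 + 5679/22298 = 2470*(1/4434792978) + 5679/22298 = 1235/2217396489 + 5679/22298 = 12592622199061/49443506911722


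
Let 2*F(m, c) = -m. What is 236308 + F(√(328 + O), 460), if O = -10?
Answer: 236308 - √318/2 ≈ 2.3630e+5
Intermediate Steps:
F(m, c) = -m/2 (F(m, c) = (-m)/2 = -m/2)
236308 + F(√(328 + O), 460) = 236308 - √(328 - 10)/2 = 236308 - √318/2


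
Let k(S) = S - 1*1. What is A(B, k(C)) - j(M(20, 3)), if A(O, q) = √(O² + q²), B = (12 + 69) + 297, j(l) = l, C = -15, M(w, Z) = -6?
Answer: 6 + 2*√35785 ≈ 384.34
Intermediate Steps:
k(S) = -1 + S (k(S) = S - 1 = -1 + S)
B = 378 (B = 81 + 297 = 378)
A(B, k(C)) - j(M(20, 3)) = √(378² + (-1 - 15)²) - 1*(-6) = √(142884 + (-16)²) + 6 = √(142884 + 256) + 6 = √143140 + 6 = 2*√35785 + 6 = 6 + 2*√35785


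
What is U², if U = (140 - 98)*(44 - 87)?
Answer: 3261636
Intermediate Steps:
U = -1806 (U = 42*(-43) = -1806)
U² = (-1806)² = 3261636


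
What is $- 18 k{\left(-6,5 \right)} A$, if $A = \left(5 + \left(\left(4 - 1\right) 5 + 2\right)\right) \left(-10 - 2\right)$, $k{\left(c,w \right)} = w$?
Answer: $23760$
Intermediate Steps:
$A = -264$ ($A = \left(5 + \left(3 \cdot 5 + 2\right)\right) \left(-12\right) = \left(5 + \left(15 + 2\right)\right) \left(-12\right) = \left(5 + 17\right) \left(-12\right) = 22 \left(-12\right) = -264$)
$- 18 k{\left(-6,5 \right)} A = \left(-18\right) 5 \left(-264\right) = \left(-90\right) \left(-264\right) = 23760$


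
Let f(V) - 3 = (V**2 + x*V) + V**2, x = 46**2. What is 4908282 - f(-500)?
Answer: 5466279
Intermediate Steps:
x = 2116
f(V) = 3 + 2*V**2 + 2116*V (f(V) = 3 + ((V**2 + 2116*V) + V**2) = 3 + (2*V**2 + 2116*V) = 3 + 2*V**2 + 2116*V)
4908282 - f(-500) = 4908282 - (3 + 2*(-500)**2 + 2116*(-500)) = 4908282 - (3 + 2*250000 - 1058000) = 4908282 - (3 + 500000 - 1058000) = 4908282 - 1*(-557997) = 4908282 + 557997 = 5466279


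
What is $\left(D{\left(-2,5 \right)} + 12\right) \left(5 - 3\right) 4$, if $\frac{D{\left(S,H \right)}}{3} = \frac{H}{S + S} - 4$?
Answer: $-30$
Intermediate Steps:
$D{\left(S,H \right)} = -12 + \frac{3 H}{2 S}$ ($D{\left(S,H \right)} = 3 \left(\frac{H}{S + S} - 4\right) = 3 \left(\frac{H}{2 S} - 4\right) = 3 \left(-4 + \frac{H}{2 S}\right) = -12 + \frac{3 H}{2 S}$)
$\left(D{\left(-2,5 \right)} + 12\right) \left(5 - 3\right) 4 = \left(\left(-12 + \frac{3}{2} \cdot 5 \frac{1}{-2}\right) + 12\right) \left(5 - 3\right) 4 = \left(\left(-12 + \frac{3}{2} \cdot 5 \left(- \frac{1}{2}\right)\right) + 12\right) 2 \cdot 4 = \left(\left(-12 - \frac{15}{4}\right) + 12\right) 8 = \left(- \frac{63}{4} + 12\right) 8 = \left(- \frac{15}{4}\right) 8 = -30$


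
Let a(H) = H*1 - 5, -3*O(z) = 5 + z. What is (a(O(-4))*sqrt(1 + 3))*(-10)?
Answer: 320/3 ≈ 106.67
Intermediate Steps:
O(z) = -5/3 - z/3 (O(z) = -(5 + z)/3 = -5/3 - z/3)
a(H) = -5 + H (a(H) = H - 5 = -5 + H)
(a(O(-4))*sqrt(1 + 3))*(-10) = ((-5 + (-5/3 - 1/3*(-4)))*sqrt(1 + 3))*(-10) = ((-5 + (-5/3 + 4/3))*sqrt(4))*(-10) = ((-5 - 1/3)*2)*(-10) = -16/3*2*(-10) = -32/3*(-10) = 320/3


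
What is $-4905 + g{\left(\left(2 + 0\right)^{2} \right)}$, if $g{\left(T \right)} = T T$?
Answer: $-4889$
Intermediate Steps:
$g{\left(T \right)} = T^{2}$
$-4905 + g{\left(\left(2 + 0\right)^{2} \right)} = -4905 + \left(\left(2 + 0\right)^{2}\right)^{2} = -4905 + \left(2^{2}\right)^{2} = -4905 + 4^{2} = -4905 + 16 = -4889$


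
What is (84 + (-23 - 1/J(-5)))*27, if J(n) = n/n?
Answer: 1620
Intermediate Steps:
J(n) = 1
(84 + (-23 - 1/J(-5)))*27 = (84 + (-23 - 1/1))*27 = (84 + (-23 - 1*1))*27 = (84 + (-23 - 1))*27 = (84 - 24)*27 = 60*27 = 1620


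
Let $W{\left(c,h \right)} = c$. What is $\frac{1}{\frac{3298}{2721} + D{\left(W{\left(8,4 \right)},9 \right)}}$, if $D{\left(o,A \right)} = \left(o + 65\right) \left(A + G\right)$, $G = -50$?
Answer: $- \frac{2721}{8140655} \approx -0.00033425$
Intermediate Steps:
$D{\left(o,A \right)} = \left(-50 + A\right) \left(65 + o\right)$ ($D{\left(o,A \right)} = \left(o + 65\right) \left(A - 50\right) = \left(65 + o\right) \left(-50 + A\right) = \left(-50 + A\right) \left(65 + o\right)$)
$\frac{1}{\frac{3298}{2721} + D{\left(W{\left(8,4 \right)},9 \right)}} = \frac{1}{\frac{3298}{2721} + \left(-3250 - 400 + 65 \cdot 9 + 9 \cdot 8\right)} = \frac{1}{3298 \cdot \frac{1}{2721} + \left(-3250 - 400 + 585 + 72\right)} = \frac{1}{\frac{3298}{2721} - 2993} = \frac{1}{- \frac{8140655}{2721}} = - \frac{2721}{8140655}$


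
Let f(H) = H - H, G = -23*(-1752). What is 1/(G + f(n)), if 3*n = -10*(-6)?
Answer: 1/40296 ≈ 2.4816e-5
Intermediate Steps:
n = 20 (n = (-10*(-6))/3 = (⅓)*60 = 20)
G = 40296
f(H) = 0
1/(G + f(n)) = 1/(40296 + 0) = 1/40296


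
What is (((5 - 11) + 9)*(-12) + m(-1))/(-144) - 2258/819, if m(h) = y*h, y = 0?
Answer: -8213/3276 ≈ -2.5070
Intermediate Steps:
m(h) = 0 (m(h) = 0*h = 0)
(((5 - 11) + 9)*(-12) + m(-1))/(-144) - 2258/819 = (((5 - 11) + 9)*(-12) + 0)/(-144) - 2258/819 = ((-6 + 9)*(-12) + 0)*(-1/144) - 2258*1/819 = (3*(-12) + 0)*(-1/144) - 2258/819 = (-36 + 0)*(-1/144) - 2258/819 = -36*(-1/144) - 2258/819 = 1/4 - 2258/819 = -8213/3276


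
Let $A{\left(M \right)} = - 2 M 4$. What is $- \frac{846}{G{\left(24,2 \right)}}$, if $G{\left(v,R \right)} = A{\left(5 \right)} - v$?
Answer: $\frac{423}{32} \approx 13.219$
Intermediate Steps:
$A{\left(M \right)} = - 8 M$
$G{\left(v,R \right)} = -40 - v$ ($G{\left(v,R \right)} = \left(-8\right) 5 - v = -40 - v$)
$- \frac{846}{G{\left(24,2 \right)}} = - \frac{846}{-40 - 24} = - \frac{846}{-64} = \left(-846\right) \left(- \frac{1}{64}\right) = \frac{423}{32}$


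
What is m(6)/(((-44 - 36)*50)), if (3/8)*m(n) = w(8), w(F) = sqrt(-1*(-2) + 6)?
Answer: -sqrt(2)/750 ≈ -0.0018856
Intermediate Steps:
w(F) = 2*sqrt(2) (w(F) = sqrt(2 + 6) = sqrt(8) = 2*sqrt(2))
m(n) = 16*sqrt(2)/3 (m(n) = 8*(2*sqrt(2))/3 = 16*sqrt(2)/3)
m(6)/(((-44 - 36)*50)) = (16*sqrt(2)/3)/(((-44 - 36)*50)) = (16*sqrt(2)/3)/((-80*50)) = (16*sqrt(2)/3)/(-4000) = (16*sqrt(2)/3)*(-1/4000) = -sqrt(2)/750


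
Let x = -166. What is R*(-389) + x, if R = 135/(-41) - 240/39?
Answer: 1870137/533 ≈ 3508.7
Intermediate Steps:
R = -5035/533 (R = 135*(-1/41) - 240*1/39 = -135/41 - 80/13 = -5035/533 ≈ -9.4465)
R*(-389) + x = -5035/533*(-389) - 166 = 1958615/533 - 166 = 1870137/533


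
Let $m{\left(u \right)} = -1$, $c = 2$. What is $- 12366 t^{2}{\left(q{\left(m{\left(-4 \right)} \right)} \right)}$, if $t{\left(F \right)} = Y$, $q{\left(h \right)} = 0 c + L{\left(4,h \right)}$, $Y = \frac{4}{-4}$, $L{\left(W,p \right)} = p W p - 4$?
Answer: $-12366$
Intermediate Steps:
$L{\left(W,p \right)} = -4 + W p^{2}$ ($L{\left(W,p \right)} = W p p - 4 = W p^{2} - 4 = -4 + W p^{2}$)
$Y = -1$ ($Y = 4 \left(- \frac{1}{4}\right) = -1$)
$q{\left(h \right)} = -4 + 4 h^{2}$ ($q{\left(h \right)} = 0 \cdot 2 + \left(-4 + 4 h^{2}\right) = 0 + \left(-4 + 4 h^{2}\right) = -4 + 4 h^{2}$)
$t{\left(F \right)} = -1$
$- 12366 t^{2}{\left(q{\left(m{\left(-4 \right)} \right)} \right)} = - 12366 \left(-1\right)^{2} = \left(-12366\right) 1 = -12366$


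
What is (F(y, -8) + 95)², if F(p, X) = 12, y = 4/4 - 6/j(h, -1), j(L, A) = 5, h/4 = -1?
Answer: 11449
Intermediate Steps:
h = -4 (h = 4*(-1) = -4)
y = -⅕ (y = 4/4 - 6/5 = 4*(¼) - 6*⅕ = 1 - 6/5 = -⅕ ≈ -0.20000)
(F(y, -8) + 95)² = (12 + 95)² = 107² = 11449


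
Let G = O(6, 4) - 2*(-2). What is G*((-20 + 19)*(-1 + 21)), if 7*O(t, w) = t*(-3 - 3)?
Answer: 160/7 ≈ 22.857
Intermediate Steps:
O(t, w) = -6*t/7 (O(t, w) = (t*(-3 - 3))/7 = (t*(-6))/7 = (-6*t)/7 = -6*t/7)
G = -8/7 (G = -6/7*6 - 2*(-2) = -36/7 + 4 = -8/7 ≈ -1.1429)
G*((-20 + 19)*(-1 + 21)) = -8*(-20 + 19)*(-1 + 21)/7 = -(-8)*20/7 = -8/7*(-20) = 160/7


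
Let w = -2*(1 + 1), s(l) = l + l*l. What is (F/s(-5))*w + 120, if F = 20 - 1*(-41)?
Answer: 539/5 ≈ 107.80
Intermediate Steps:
F = 61 (F = 20 + 41 = 61)
s(l) = l + l²
w = -4 (w = -2*2 = -4)
(F/s(-5))*w + 120 = (61/((-5*(1 - 5))))*(-4) + 120 = (61/((-5*(-4))))*(-4) + 120 = (61/20)*(-4) + 120 = -61/5 + 120 = 539/5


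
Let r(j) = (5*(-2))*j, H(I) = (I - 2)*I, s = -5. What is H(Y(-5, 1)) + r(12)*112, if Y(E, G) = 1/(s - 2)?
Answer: -658545/49 ≈ -13440.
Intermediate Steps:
Y(E, G) = -1/7 (Y(E, G) = 1/(-5 - 2) = 1/(-7) = -1/7)
H(I) = I*(-2 + I) (H(I) = (-2 + I)*I = I*(-2 + I))
r(j) = -10*j
H(Y(-5, 1)) + r(12)*112 = -(-2 - 1/7)/7 - 10*12*112 = -1/7*(-15/7) - 120*112 = 15/49 - 13440 = -658545/49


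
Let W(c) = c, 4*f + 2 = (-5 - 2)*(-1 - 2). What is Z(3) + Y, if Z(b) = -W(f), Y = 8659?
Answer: 34617/4 ≈ 8654.3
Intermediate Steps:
f = 19/4 (f = -1/2 + ((-5 - 2)*(-1 - 2))/4 = -1/2 + (-7*(-3))/4 = -1/2 + (1/4)*21 = -1/2 + 21/4 = 19/4 ≈ 4.7500)
Z(b) = -19/4 (Z(b) = -1*19/4 = -19/4)
Z(3) + Y = -19/4 + 8659 = 34617/4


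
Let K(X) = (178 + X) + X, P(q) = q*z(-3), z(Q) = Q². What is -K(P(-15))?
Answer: 92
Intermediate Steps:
P(q) = 9*q (P(q) = q*(-3)² = q*9 = 9*q)
K(X) = 178 + 2*X
-K(P(-15)) = -(178 + 2*(9*(-15))) = -(178 + 2*(-135)) = -(178 - 270) = -1*(-92) = 92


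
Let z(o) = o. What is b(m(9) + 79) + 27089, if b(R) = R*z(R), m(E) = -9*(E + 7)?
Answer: 31314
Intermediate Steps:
m(E) = -63 - 9*E (m(E) = -9*(7 + E) = -63 - 9*E)
b(R) = R² (b(R) = R*R = R²)
b(m(9) + 79) + 27089 = ((-63 - 9*9) + 79)² + 27089 = ((-63 - 81) + 79)² + 27089 = (-144 + 79)² + 27089 = (-65)² + 27089 = 4225 + 27089 = 31314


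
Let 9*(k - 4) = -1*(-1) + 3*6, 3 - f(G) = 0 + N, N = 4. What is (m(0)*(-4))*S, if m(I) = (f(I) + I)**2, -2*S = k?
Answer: 110/9 ≈ 12.222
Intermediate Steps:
f(G) = -1 (f(G) = 3 - (0 + 4) = 3 - 1*4 = 3 - 4 = -1)
k = 55/9 (k = 4 + (-1*(-1) + 3*6)/9 = 4 + (1 + 18)/9 = 4 + (1/9)*19 = 4 + 19/9 = 55/9 ≈ 6.1111)
S = -55/18 (S = -1/2*55/9 = -55/18 ≈ -3.0556)
m(I) = (-1 + I)**2
(m(0)*(-4))*S = ((-1 + 0)**2*(-4))*(-55/18) = ((-1)**2*(-4))*(-55/18) = (1*(-4))*(-55/18) = -4*(-55/18) = 110/9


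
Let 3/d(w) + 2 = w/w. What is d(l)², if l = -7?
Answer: 9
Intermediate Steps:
d(w) = -3 (d(w) = 3/(-2 + w/w) = 3/(-2 + 1) = 3/(-1) = 3*(-1) = -3)
d(l)² = (-3)² = 9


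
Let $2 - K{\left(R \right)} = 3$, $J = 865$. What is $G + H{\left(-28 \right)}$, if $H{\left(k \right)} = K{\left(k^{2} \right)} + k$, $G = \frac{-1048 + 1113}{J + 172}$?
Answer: $- \frac{30008}{1037} \approx -28.937$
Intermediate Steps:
$K{\left(R \right)} = -1$ ($K{\left(R \right)} = 2 - 3 = -1$)
$G = \frac{65}{1037}$ ($G = \frac{-1048 + 1113}{865 + 172} = \frac{65}{1037} \approx 0.062681$)
$H{\left(k \right)} = -1 + k$
$G + H{\left(-28 \right)} = \frac{65}{1037} - 29 = - \frac{30008}{1037}$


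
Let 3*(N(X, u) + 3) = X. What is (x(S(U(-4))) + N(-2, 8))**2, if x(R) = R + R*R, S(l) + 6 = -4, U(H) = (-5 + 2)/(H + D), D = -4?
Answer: 67081/9 ≈ 7453.4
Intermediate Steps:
N(X, u) = -3 + X/3
U(H) = -3/(-4 + H) (U(H) = (-5 + 2)/(H - 4) = -3/(-4 + H))
S(l) = -10 (S(l) = -6 - 4 = -10)
x(R) = R + R**2
(x(S(U(-4))) + N(-2, 8))**2 = (-10*(1 - 10) + (-3 + (1/3)*(-2)))**2 = (-10*(-9) + (-3 - 2/3))**2 = (90 - 11/3)**2 = (259/3)**2 = 67081/9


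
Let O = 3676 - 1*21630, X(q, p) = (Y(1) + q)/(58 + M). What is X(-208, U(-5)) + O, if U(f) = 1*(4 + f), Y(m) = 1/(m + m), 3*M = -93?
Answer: -969931/54 ≈ -17962.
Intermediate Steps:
M = -31 (M = (1/3)*(-93) = -31)
Y(m) = 1/(2*m)
U(f) = 4 + f
X(q, p) = 1/54 + q/27 (X(q, p) = ((1/2)/1 + q)/(58 - 31) = ((1/2)*1 + q)/27 = (1/2 + q)*(1/27) = 1/54 + q/27)
O = -17954 (O = 3676 - 21630 = -17954)
X(-208, U(-5)) + O = (1/54 + (1/27)*(-208)) - 17954 = (1/54 - 208/27) - 17954 = -415/54 - 17954 = -969931/54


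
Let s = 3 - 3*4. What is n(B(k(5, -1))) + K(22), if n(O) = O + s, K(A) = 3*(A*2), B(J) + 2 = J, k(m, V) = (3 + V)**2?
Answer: 125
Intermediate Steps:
B(J) = -2 + J
s = -9 (s = 3 - 12 = -9)
K(A) = 6*A (K(A) = 3*(2*A) = 6*A)
n(O) = -9 + O (n(O) = O - 9 = -9 + O)
n(B(k(5, -1))) + K(22) = (-9 + (-2 + (3 - 1)**2)) + 6*22 = (-9 + (-2 + 2**2)) + 132 = (-9 + (-2 + 4)) + 132 = (-9 + 2) + 132 = -7 + 132 = 125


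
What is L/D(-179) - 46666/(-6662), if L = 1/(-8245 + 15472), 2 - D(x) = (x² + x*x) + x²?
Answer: 16208652671180/2313934001577 ≈ 7.0048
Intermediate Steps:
D(x) = 2 - 3*x² (D(x) = 2 - ((x² + x*x) + x²) = 2 - ((x² + x²) + x²) = 2 - (2*x² + x²) = 2 - 3*x²)
L = 1/7227 ≈ 0.00013837
L/D(-179) - 46666/(-6662) = 1/(7227*(2 - 3*(-179)²)) - 46666/(-6662) = 1/(7227*(2 - 3*32041)) - 46666*(-1/6662) = 1/(7227*(2 - 96123)) + 23333/3331 = (1/7227)/(-96121) + 23333/3331 = (1/7227)*(-1/96121) + 23333/3331 = -1/694666467 + 23333/3331 = 16208652671180/2313934001577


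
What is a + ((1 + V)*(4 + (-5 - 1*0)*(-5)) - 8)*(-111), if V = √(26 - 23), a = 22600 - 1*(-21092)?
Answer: 41361 - 3219*√3 ≈ 35786.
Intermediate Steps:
a = 43692 (a = 22600 + 21092 = 43692)
V = √3 ≈ 1.7320
a + ((1 + V)*(4 + (-5 - 1*0)*(-5)) - 8)*(-111) = 43692 + ((1 + √3)*(4 + (-5 - 1*0)*(-5)) - 8)*(-111) = 43692 + ((1 + √3)*(4 + (-5 + 0)*(-5)) - 8)*(-111) = 43692 + ((1 + √3)*(4 - 5*(-5)) - 8)*(-111) = 43692 + ((1 + √3)*(4 + 25) - 8)*(-111) = 43692 + ((1 + √3)*29 - 8)*(-111) = 43692 + ((29 + 29*√3) - 8)*(-111) = 43692 + (21 + 29*√3)*(-111) = 43692 + (-2331 - 3219*√3) = 41361 - 3219*√3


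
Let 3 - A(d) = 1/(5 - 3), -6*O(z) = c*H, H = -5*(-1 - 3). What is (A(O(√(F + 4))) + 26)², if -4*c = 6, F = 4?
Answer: 3249/4 ≈ 812.25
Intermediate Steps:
c = -3/2 (c = -¼*6 = -3/2 ≈ -1.5000)
H = 20 (H = -5*(-4) = 20)
O(z) = 5 (O(z) = -(-1)*20/4 = -⅙*(-30) = 5)
A(d) = 5/2 (A(d) = 3 - 1/(5 - 3) = 3 - 1/2 = 3 - 1*½ = 3 - ½ = 5/2)
(A(O(√(F + 4))) + 26)² = (5/2 + 26)² = (57/2)² = 3249/4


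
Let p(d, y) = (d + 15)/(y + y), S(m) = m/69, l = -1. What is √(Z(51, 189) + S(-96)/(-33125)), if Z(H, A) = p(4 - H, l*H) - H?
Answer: I*√122438441312067/1554225 ≈ 7.1194*I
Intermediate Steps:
S(m) = m/69 (S(m) = m*(1/69) = m/69)
p(d, y) = (15 + d)/(2*y) (p(d, y) = (15 + d)/((2*y)) = (15 + d)*(1/(2*y)) = (15 + d)/(2*y))
Z(H, A) = -H - (19 - H)/(2*H) (Z(H, A) = (15 + (4 - H))/(2*((-H))) - H = (-1/H)*(19 - H)/2 - H = -(19 - H)/(2*H) - H = -H - (19 - H)/(2*H))
√(Z(51, 189) + S(-96)/(-33125)) = √((½ - 1*51 - 19/2/51) + ((1/69)*(-96))/(-33125)) = √((½ - 51 - 19/2*1/51) - 32/23*(-1/33125)) = √((½ - 51 - 19/102) + 32/761875) = √(-2585/51 + 32/761875) = √(-1969445243/38855625) = I*√122438441312067/1554225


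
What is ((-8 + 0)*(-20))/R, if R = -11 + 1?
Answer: -16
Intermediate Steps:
R = -10
((-8 + 0)*(-20))/R = ((-8 + 0)*(-20))/(-10) = -8*(-20)*(-⅒) = 160*(-⅒) = -16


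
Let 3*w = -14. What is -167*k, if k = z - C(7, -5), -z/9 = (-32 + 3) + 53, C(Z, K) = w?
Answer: 105878/3 ≈ 35293.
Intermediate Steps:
w = -14/3 (w = (⅓)*(-14) = -14/3 ≈ -4.6667)
C(Z, K) = -14/3
z = -216 (z = -9*((-32 + 3) + 53) = -9*(-29 + 53) = -9*24 = -216)
k = -634/3 (k = -216 - 1*(-14/3) = -216 + 14/3 = -634/3 ≈ -211.33)
-167*k = -167*(-634/3) = 105878/3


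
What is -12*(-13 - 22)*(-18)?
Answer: -7560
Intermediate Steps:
-12*(-13 - 22)*(-18) = -12*(-35)*(-18) = 420*(-18) = -7560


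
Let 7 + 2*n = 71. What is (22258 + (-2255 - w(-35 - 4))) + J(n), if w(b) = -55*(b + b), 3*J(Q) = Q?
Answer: 47171/3 ≈ 15724.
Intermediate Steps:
n = 32 (n = -7/2 + (½)*71 = -7/2 + 71/2 = 32)
J(Q) = Q/3
w(b) = -110*b
(22258 + (-2255 - w(-35 - 4))) + J(n) = (22258 + (-2255 - (-110)*(-35 - 4))) + (⅓)*32 = (22258 + (-2255 - (-110)*(-39))) + 32/3 = (22258 + (-2255 - 1*4290)) + 32/3 = (22258 + (-2255 - 4290)) + 32/3 = (22258 - 6545) + 32/3 = 15713 + 32/3 = 47171/3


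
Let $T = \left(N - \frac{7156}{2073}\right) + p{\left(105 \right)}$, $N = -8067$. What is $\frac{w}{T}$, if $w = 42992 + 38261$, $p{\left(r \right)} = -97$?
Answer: $- \frac{168437469}{16931128} \approx -9.9484$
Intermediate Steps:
$w = 81253$
$T = - \frac{16931128}{2073}$ ($T = \left(-8067 - \frac{7156}{2073}\right) - 97 = - \frac{16730047}{2073} - 97 = - \frac{16931128}{2073} \approx -8167.5$)
$\frac{w}{T} = \frac{81253}{- \frac{16931128}{2073}} = 81253 \left(- \frac{2073}{16931128}\right) = - \frac{168437469}{16931128}$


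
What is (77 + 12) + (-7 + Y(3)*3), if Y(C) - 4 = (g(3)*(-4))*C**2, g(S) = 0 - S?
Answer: 418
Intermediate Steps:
g(S) = -S
Y(C) = 4 + 12*C**2 (Y(C) = 4 + (-1*3*(-4))*C**2 = 4 + (-3*(-4))*C**2 = 4 + 12*C**2)
(77 + 12) + (-7 + Y(3)*3) = (77 + 12) + (-7 + (4 + 12*3**2)*3) = 89 + (-7 + (4 + 12*9)*3) = 89 + (-7 + (4 + 108)*3) = 89 + (-7 + 112*3) = 89 + (-7 + 336) = 89 + 329 = 418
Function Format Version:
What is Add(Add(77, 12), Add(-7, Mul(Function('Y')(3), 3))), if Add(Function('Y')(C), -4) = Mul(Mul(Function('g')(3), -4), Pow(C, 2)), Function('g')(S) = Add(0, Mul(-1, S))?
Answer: 418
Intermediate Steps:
Function('g')(S) = Mul(-1, S)
Function('Y')(C) = Add(4, Mul(12, Pow(C, 2))) (Function('Y')(C) = Add(4, Mul(Mul(Mul(-1, 3), -4), Pow(C, 2))) = Add(4, Mul(Mul(-3, -4), Pow(C, 2))) = Add(4, Mul(12, Pow(C, 2))))
Add(Add(77, 12), Add(-7, Mul(Function('Y')(3), 3))) = Add(Add(77, 12), Add(-7, Mul(Add(4, Mul(12, Pow(3, 2))), 3))) = Add(89, Add(-7, Mul(Add(4, Mul(12, 9)), 3))) = Add(89, Add(-7, Mul(Add(4, 108), 3))) = Add(89, Add(-7, Mul(112, 3))) = Add(89, Add(-7, 336)) = Add(89, 329) = 418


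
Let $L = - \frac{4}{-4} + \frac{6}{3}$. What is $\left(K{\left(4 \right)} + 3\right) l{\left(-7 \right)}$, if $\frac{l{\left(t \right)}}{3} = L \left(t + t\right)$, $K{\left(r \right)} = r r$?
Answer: $-2394$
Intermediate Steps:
$L = 3$ ($L = \left(-4\right) \left(- \frac{1}{4}\right) + 6 \cdot \frac{1}{3} = 1 + 2 = 3$)
$K{\left(r \right)} = r^{2}$
$l{\left(t \right)} = 18 t$ ($l{\left(t \right)} = 3 \cdot 3 \left(t + t\right) = 3 \cdot 3 \cdot 2 t = 3 \cdot 6 t = 18 t$)
$\left(K{\left(4 \right)} + 3\right) l{\left(-7 \right)} = \left(4^{2} + 3\right) 18 \left(-7\right) = \left(16 + 3\right) \left(-126\right) = 19 \left(-126\right) = -2394$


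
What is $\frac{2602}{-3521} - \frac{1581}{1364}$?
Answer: $- \frac{294059}{154924} \approx -1.8981$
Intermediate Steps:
$\frac{2602}{-3521} - \frac{1581}{1364} = 2602 \left(- \frac{1}{3521}\right) - \frac{51}{44} = - \frac{2602}{3521} - \frac{51}{44} = - \frac{294059}{154924}$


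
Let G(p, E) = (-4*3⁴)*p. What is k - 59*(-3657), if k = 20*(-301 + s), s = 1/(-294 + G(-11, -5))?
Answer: 68585963/327 ≈ 2.0974e+5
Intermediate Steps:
G(p, E) = -324*p (G(p, E) = (-4*81)*p = -324*p)
s = 1/3270 (s = 1/(-294 - 324*(-11)) = 1/(-294 + 3564) = 1/3270 ≈ 0.00030581)
k = -1968538/327 (k = 20*(-301 + 1/3270) = 20*(-984269/3270) = -1968538/327 ≈ -6020.0)
k - 59*(-3657) = -1968538/327 - 59*(-3657) = -1968538/327 - 1*(-215763) = -1968538/327 + 215763 = 68585963/327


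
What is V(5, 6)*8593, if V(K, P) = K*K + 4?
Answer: 249197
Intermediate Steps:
V(K, P) = 4 + K² (V(K, P) = K² + 4 = 4 + K²)
V(5, 6)*8593 = (4 + 5²)*8593 = (4 + 25)*8593 = 29*8593 = 249197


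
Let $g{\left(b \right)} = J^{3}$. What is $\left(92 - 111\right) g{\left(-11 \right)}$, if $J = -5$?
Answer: $2375$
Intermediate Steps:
$g{\left(b \right)} = -125$ ($g{\left(b \right)} = \left(-5\right)^{3} = -125$)
$\left(92 - 111\right) g{\left(-11 \right)} = \left(92 - 111\right) \left(-125\right) = \left(-19\right) \left(-125\right) = 2375$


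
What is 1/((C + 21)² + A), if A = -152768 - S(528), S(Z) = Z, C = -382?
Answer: -1/22975 ≈ -4.3526e-5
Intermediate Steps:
A = -153296 (A = -152768 - 1*528 = -152768 - 528 = -153296)
1/((C + 21)² + A) = 1/((-382 + 21)² - 153296) = 1/((-361)² - 153296) = 1/(130321 - 153296) = 1/(-22975) = -1/22975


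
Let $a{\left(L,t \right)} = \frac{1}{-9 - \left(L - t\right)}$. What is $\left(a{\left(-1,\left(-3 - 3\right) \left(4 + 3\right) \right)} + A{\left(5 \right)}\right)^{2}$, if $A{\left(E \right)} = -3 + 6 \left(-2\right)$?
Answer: $\frac{564001}{2500} \approx 225.6$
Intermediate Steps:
$A{\left(E \right)} = -15$ ($A{\left(E \right)} = -3 - 12 = -15$)
$a{\left(L,t \right)} = \frac{1}{-9 + t - L}$
$\left(a{\left(-1,\left(-3 - 3\right) \left(4 + 3\right) \right)} + A{\left(5 \right)}\right)^{2} = \left(\frac{1}{-9 + \left(-3 - 3\right) \left(4 + 3\right) - -1} - 15\right)^{2} = \left(\frac{1}{-9 - 42 + 1} - 15\right)^{2} = \left(\frac{1}{-50} - 15\right)^{2} = \left(- \frac{1}{50} - 15\right)^{2} = \left(- \frac{751}{50}\right)^{2} = \frac{564001}{2500}$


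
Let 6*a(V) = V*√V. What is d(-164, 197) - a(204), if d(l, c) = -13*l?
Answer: 2132 - 68*√51 ≈ 1646.4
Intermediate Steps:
a(V) = V^(3/2)/6 (a(V) = (V*√V)/6 = V^(3/2)/6)
d(-164, 197) - a(204) = -13*(-164) - 204^(3/2)/6 = 2132 - 408*√51/6 = 2132 - 68*√51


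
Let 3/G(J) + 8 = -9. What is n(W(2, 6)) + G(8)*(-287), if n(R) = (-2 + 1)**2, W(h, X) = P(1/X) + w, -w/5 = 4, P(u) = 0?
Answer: 878/17 ≈ 51.647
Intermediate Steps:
G(J) = -3/17 (G(J) = 3/(-8 - 9) = 3/(-17) = 3*(-1/17) = -3/17)
w = -20 (w = -5*4 = -20)
W(h, X) = -20 (W(h, X) = 0 - 20 = -20)
n(R) = 1 (n(R) = (-1)**2 = 1)
n(W(2, 6)) + G(8)*(-287) = 1 - 3/17*(-287) = 1 + 861/17 = 878/17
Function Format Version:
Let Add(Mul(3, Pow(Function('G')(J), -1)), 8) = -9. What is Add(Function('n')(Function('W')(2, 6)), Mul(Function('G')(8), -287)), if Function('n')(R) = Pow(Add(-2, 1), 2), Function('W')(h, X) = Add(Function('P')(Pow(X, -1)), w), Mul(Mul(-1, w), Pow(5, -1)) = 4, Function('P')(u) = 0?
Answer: Rational(878, 17) ≈ 51.647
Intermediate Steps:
Function('G')(J) = Rational(-3, 17) (Function('G')(J) = Mul(3, Pow(Add(-8, -9), -1)) = Mul(3, Pow(-17, -1)) = Mul(3, Rational(-1, 17)) = Rational(-3, 17))
w = -20 (w = Mul(-5, 4) = -20)
Function('W')(h, X) = -20 (Function('W')(h, X) = Add(0, -20) = -20)
Function('n')(R) = 1 (Function('n')(R) = Pow(-1, 2) = 1)
Add(Function('n')(Function('W')(2, 6)), Mul(Function('G')(8), -287)) = Add(1, Mul(Rational(-3, 17), -287)) = Add(1, Rational(861, 17)) = Rational(878, 17)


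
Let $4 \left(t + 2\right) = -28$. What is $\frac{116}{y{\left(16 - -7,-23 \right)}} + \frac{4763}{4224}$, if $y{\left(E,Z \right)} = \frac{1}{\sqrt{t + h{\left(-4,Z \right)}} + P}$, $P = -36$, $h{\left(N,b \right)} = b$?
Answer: $- \frac{1603151}{384} + 464 i \sqrt{2} \approx -4174.9 + 656.2 i$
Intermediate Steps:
$t = -9$ ($t = -2 + \frac{1}{4} \left(-28\right) = -2 - 7 = -9$)
$y{\left(E,Z \right)} = \frac{1}{-36 + \sqrt{-9 + Z}}$ ($y{\left(E,Z \right)} = \frac{1}{\sqrt{-9 + Z} - 36} = \frac{1}{-36 + \sqrt{-9 + Z}}$)
$\frac{116}{y{\left(16 - -7,-23 \right)}} + \frac{4763}{4224} = \frac{116}{\frac{1}{-36 + \sqrt{-9 - 23}}} + \frac{4763}{4224} = \frac{116}{\frac{1}{-36 + \sqrt{-32}}} + 4763 \cdot \frac{1}{4224} = \frac{116}{\frac{1}{-36 + 4 i \sqrt{2}}} + \frac{433}{384} = 116 \left(-36 + 4 i \sqrt{2}\right) + \frac{433}{384} = \left(-4176 + 464 i \sqrt{2}\right) + \frac{433}{384} = - \frac{1603151}{384} + 464 i \sqrt{2}$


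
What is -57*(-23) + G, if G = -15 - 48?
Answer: 1248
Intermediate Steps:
G = -63
-57*(-23) + G = -57*(-23) - 63 = 1311 - 63 = 1248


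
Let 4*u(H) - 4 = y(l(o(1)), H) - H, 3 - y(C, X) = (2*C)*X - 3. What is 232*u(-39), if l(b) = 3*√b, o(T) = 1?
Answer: 16414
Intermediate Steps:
y(C, X) = 6 - 2*C*X (y(C, X) = 3 - ((2*C)*X - 3) = 3 - (2*C*X - 3) = 3 - (-3 + 2*C*X) = 3 + (3 - 2*C*X) = 6 - 2*C*X)
u(H) = 5/2 - 7*H/4 (u(H) = 1 + ((6 - 2*3*√1*H) - H)/4 = 1 + ((6 - 2*3*1*H) - H)/4 = 1 + ((6 - 2*3*H) - H)/4 = 1 + ((6 - 6*H) - H)/4 = 1 + (6 - 7*H)/4 = 1 + (3/2 - 7*H/4) = 5/2 - 7*H/4)
232*u(-39) = 232*(5/2 - 7/4*(-39)) = 232*(5/2 + 273/4) = 232*(283/4) = 16414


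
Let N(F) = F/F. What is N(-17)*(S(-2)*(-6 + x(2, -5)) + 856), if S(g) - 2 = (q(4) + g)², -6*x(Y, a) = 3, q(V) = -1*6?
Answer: 427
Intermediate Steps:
q(V) = -6
x(Y, a) = -½ (x(Y, a) = -⅙*3 = -½)
S(g) = 2 + (-6 + g)²
N(F) = 1
N(-17)*(S(-2)*(-6 + x(2, -5)) + 856) = 1*((2 + (-6 - 2)²)*(-6 - ½) + 856) = 1*((2 + (-8)²)*(-13/2) + 856) = 1*((2 + 64)*(-13/2) + 856) = 1*(66*(-13/2) + 856) = 1*(-429 + 856) = 1*427 = 427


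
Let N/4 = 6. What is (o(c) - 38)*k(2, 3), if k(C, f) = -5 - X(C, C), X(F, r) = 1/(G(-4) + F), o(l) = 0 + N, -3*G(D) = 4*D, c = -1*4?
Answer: 791/11 ≈ 71.909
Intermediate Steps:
N = 24 (N = 4*6 = 24)
c = -4
G(D) = -4*D/3
o(l) = 24 (o(l) = 0 + 24 = 24)
X(F, r) = 1/(16/3 + F) (X(F, r) = 1/(-4/3*(-4) + F) = 1/(16/3 + F))
k(C, f) = -5 - 3/(16 + 3*C)
(o(c) - 38)*k(2, 3) = (24 - 38)*((-83 - 15*2)/(16 + 3*2)) = -14*(-83 - 30)/(16 + 6) = -14*(-113)/22 = -7*(-113)/11 = -14*(-113/22) = 791/11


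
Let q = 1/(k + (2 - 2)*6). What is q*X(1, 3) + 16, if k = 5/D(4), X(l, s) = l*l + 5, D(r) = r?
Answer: 104/5 ≈ 20.800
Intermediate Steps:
X(l, s) = 5 + l**2 (X(l, s) = l**2 + 5 = 5 + l**2)
k = 5/4 ≈ 1.2500
q = 4/5 (q = 1/(5/4 + (2 - 2)*6) = 1/(5/4 + 0*6) = 1/(5/4 + 0) = 1/(5/4) = 4/5 ≈ 0.80000)
q*X(1, 3) + 16 = 4*(5 + 1**2)/5 + 16 = 4*(5 + 1)/5 + 16 = (4/5)*6 + 16 = 24/5 + 16 = 104/5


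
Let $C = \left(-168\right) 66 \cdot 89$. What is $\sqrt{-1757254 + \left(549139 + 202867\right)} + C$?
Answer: $-986832 + 8 i \sqrt{15707} \approx -9.8683 \cdot 10^{5} + 1002.6 i$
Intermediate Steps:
$C = -986832$ ($C = \left(-11088\right) 89 = -986832$)
$\sqrt{-1757254 + \left(549139 + 202867\right)} + C = \sqrt{-1757254 + \left(549139 + 202867\right)} - 986832 = \sqrt{-1757254 + 752006} - 986832 = \sqrt{-1005248} - 986832 = 8 i \sqrt{15707} - 986832 = -986832 + 8 i \sqrt{15707}$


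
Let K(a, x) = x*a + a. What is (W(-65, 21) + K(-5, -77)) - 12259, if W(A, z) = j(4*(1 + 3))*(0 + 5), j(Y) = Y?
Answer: -11799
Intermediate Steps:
W(A, z) = 80 (W(A, z) = (4*(1 + 3))*(0 + 5) = (4*4)*5 = 16*5 = 80)
K(a, x) = a + a*x (K(a, x) = a*x + a = a + a*x)
(W(-65, 21) + K(-5, -77)) - 12259 = (80 - 5*(1 - 77)) - 12259 = (80 - 5*(-76)) - 12259 = (80 + 380) - 12259 = 460 - 12259 = -11799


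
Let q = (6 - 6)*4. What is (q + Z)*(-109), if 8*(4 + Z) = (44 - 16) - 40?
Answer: 1199/2 ≈ 599.50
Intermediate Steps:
q = 0 (q = 0*4 = 0)
Z = -11/2 (Z = -4 + ((44 - 16) - 40)/8 = -4 + (28 - 40)/8 = -4 + (⅛)*(-12) = -4 - 3/2 = -11/2 ≈ -5.5000)
(q + Z)*(-109) = (0 - 11/2)*(-109) = -11/2*(-109) = 1199/2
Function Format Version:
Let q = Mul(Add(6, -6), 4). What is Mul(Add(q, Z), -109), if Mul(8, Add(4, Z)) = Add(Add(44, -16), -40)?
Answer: Rational(1199, 2) ≈ 599.50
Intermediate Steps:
q = 0 (q = Mul(0, 4) = 0)
Z = Rational(-11, 2) (Z = Add(-4, Mul(Rational(1, 8), Add(Add(44, -16), -40))) = Add(-4, Mul(Rational(1, 8), Add(28, -40))) = Add(-4, Mul(Rational(1, 8), -12)) = Add(-4, Rational(-3, 2)) = Rational(-11, 2) ≈ -5.5000)
Mul(Add(q, Z), -109) = Mul(Add(0, Rational(-11, 2)), -109) = Mul(Rational(-11, 2), -109) = Rational(1199, 2)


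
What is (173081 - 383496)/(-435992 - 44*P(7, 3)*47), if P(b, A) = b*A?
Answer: 42083/95884 ≈ 0.43889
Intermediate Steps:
P(b, A) = A*b
(173081 - 383496)/(-435992 - 44*P(7, 3)*47) = (173081 - 383496)/(-435992 - 132*7*47) = -210415/(-435992 - 44*21*47) = -210415/(-435992 - 924*47) = -210415/(-435992 - 43428) = -210415/(-479420) = -210415*(-1/479420) = 42083/95884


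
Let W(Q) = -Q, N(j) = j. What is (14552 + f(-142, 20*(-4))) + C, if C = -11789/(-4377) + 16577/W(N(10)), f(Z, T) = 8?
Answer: 564851561/43770 ≈ 12905.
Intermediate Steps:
C = -72439639/43770 (C = -11789/(-4377) + 16577/((-1*10)) = -11789*(-1/4377) + 16577/(-10) = 11789/4377 + 16577*(-⅒) = 11789/4377 - 16577/10 = -72439639/43770 ≈ -1655.0)
(14552 + f(-142, 20*(-4))) + C = (14552 + 8) - 72439639/43770 = 14560 - 72439639/43770 = 564851561/43770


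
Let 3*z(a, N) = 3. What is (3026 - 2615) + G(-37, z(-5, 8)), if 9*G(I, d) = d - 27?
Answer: 3673/9 ≈ 408.11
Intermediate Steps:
z(a, N) = 1 (z(a, N) = (1/3)*3 = 1)
G(I, d) = -3 + d/9 (G(I, d) = (d - 27)/9 = (-27 + d)/9 = -3 + d/9)
(3026 - 2615) + G(-37, z(-5, 8)) = (3026 - 2615) + (-3 + (1/9)*1) = 411 + (-3 + 1/9) = 411 - 26/9 = 3673/9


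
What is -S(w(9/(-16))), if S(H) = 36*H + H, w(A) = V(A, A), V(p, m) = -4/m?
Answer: -2368/9 ≈ -263.11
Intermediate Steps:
w(A) = -4/A
S(H) = 37*H
-S(w(9/(-16))) = -37*(-4/(9/(-16))) = -37*(-4/(9*(-1/16))) = -37*(-4/(-9/16)) = -37*(-4*(-16/9)) = -37*64/9 = -1*2368/9 = -2368/9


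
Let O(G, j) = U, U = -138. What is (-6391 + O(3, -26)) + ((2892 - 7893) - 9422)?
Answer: -20952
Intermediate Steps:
O(G, j) = -138
(-6391 + O(3, -26)) + ((2892 - 7893) - 9422) = (-6391 - 138) + ((2892 - 7893) - 9422) = -6529 + (-5001 - 9422) = -6529 - 14423 = -20952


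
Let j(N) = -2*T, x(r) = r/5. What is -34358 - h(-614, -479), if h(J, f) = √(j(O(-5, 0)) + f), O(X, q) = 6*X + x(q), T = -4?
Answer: -34358 - I*√471 ≈ -34358.0 - 21.703*I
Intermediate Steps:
x(r) = r/5 (x(r) = r*(⅕) = r/5)
O(X, q) = 6*X + q/5
j(N) = 8 (j(N) = -2*(-4) = 8)
h(J, f) = √(8 + f)
-34358 - h(-614, -479) = -34358 - √(8 - 479) = -34358 - √(-471) = -34358 - I*√471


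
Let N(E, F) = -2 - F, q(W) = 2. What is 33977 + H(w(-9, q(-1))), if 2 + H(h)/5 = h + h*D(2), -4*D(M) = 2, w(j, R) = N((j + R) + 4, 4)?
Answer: 33952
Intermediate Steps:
w(j, R) = -6 (w(j, R) = -2 - 1*4 = -2 - 4 = -6)
D(M) = -½ (D(M) = -¼*2 = -½)
H(h) = -10 + 5*h/2 (H(h) = -10 + 5*(h + h*(-½)) = -10 + 5*(h - h/2) = -10 + 5*(h/2) = -10 + 5*h/2)
33977 + H(w(-9, q(-1))) = 33977 + (-10 + (5/2)*(-6)) = 33977 + (-10 - 15) = 33977 - 25 = 33952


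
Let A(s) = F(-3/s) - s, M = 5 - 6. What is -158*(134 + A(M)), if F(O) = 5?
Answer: -22120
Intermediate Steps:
M = -1
A(s) = 5 - s
-158*(134 + A(M)) = -158*(134 + (5 - 1*(-1))) = -158*(134 + (5 + 1)) = -158*(134 + 6) = -158*140 = -22120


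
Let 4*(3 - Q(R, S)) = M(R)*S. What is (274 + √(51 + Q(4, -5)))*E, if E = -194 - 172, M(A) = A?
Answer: -100284 - 366*√59 ≈ -1.0310e+5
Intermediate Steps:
Q(R, S) = 3 - R*S/4
E = -366
(274 + √(51 + Q(4, -5)))*E = (274 + √(51 + (3 - ¼*4*(-5))))*(-366) = (274 + √(51 + (3 + 5)))*(-366) = (274 + √(51 + 8))*(-366) = (274 + √59)*(-366) = -100284 - 366*√59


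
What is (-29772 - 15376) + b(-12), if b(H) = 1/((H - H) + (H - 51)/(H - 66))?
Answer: -948082/21 ≈ -45147.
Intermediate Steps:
b(H) = (-66 + H)/(-51 + H) (b(H) = 1/(0 + (-51 + H)/(-66 + H)) = 1/((-51 + H)/(-66 + H)) = (-66 + H)/(-51 + H))
(-29772 - 15376) + b(-12) = (-29772 - 15376) + (-66 - 12)/(-51 - 12) = -45148 - 78/(-63) = -45148 - 1/63*(-78) = -45148 + 26/21 = -948082/21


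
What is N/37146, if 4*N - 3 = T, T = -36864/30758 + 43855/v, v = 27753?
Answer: 721671455/31708820147004 ≈ 2.2759e-5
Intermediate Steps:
T = 162902749/426813387 (T = -36864/30758 + 43855/27753 = -36864*1/30758 + 43855*(1/27753) = -18432/15379 + 43855/27753 = 162902749/426813387 ≈ 0.38167)
N = 721671455/853626774 (N = ¾ + (¼)*(162902749/426813387) = ¾ + 162902749/1707253548 = 721671455/853626774 ≈ 0.84542)
N/37146 = (721671455/853626774)/37146 = (721671455/853626774)*(1/37146) = 721671455/31708820147004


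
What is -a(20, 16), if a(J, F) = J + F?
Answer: -36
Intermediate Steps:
a(J, F) = F + J
-a(20, 16) = -(16 + 20) = -1*36 = -36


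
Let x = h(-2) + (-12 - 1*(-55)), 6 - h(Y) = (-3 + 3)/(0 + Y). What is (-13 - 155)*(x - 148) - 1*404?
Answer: 16228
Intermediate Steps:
h(Y) = 6 (h(Y) = 6 - (-3 + 3)/(0 + Y) = 6 - 0/Y = 6 - 1*0 = 6 + 0 = 6)
x = 49 (x = 6 + (-12 - 1*(-55)) = 6 + (-12 + 55) = 6 + 43 = 49)
(-13 - 155)*(x - 148) - 1*404 = (-13 - 155)*(49 - 148) - 1*404 = -168*(-99) - 404 = 16632 - 404 = 16228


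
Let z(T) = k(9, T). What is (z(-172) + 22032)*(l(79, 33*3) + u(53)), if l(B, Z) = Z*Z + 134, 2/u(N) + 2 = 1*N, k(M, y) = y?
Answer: 11076177820/51 ≈ 2.1718e+8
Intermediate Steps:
z(T) = T
u(N) = 2/(-2 + N) (u(N) = 2/(-2 + 1*N) = 2/(-2 + N))
l(B, Z) = 134 + Z² (l(B, Z) = Z² + 134 = 134 + Z²)
(z(-172) + 22032)*(l(79, 33*3) + u(53)) = (-172 + 22032)*((134 + (33*3)²) + 2/(-2 + 53)) = 21860*((134 + 99²) + 2/51) = 21860*((134 + 9801) + 2*(1/51)) = 21860*(9935 + 2/51) = 21860*(506687/51) = 11076177820/51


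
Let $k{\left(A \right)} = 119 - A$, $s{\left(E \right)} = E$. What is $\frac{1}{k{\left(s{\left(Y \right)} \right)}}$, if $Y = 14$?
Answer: $\frac{1}{105} \approx 0.0095238$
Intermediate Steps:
$\frac{1}{k{\left(s{\left(Y \right)} \right)}} = \frac{1}{119 - 14} = \frac{1}{105}$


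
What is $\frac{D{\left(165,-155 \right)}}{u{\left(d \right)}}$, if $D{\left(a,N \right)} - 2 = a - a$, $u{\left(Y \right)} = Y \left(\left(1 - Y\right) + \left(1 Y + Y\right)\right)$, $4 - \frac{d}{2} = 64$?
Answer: $\frac{1}{7140} \approx 0.00014006$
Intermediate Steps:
$d = -120$ ($d = 8 - 128 = -120$)
$u{\left(Y \right)} = Y \left(1 + Y\right)$ ($u{\left(Y \right)} = Y \left(\left(1 - Y\right) + \left(Y + Y\right)\right) = Y \left(\left(1 - Y\right) + 2 Y\right) = Y \left(1 + Y\right)$)
$D{\left(a,N \right)} = 2$ ($D{\left(a,N \right)} = 2 + \left(a - a\right) = 2 + 0 = 2$)
$\frac{D{\left(165,-155 \right)}}{u{\left(d \right)}} = \frac{2}{\left(-120\right) \left(1 - 120\right)} = \frac{2}{\left(-120\right) \left(-119\right)} = \frac{2}{14280} = 2 \cdot \frac{1}{14280} = \frac{1}{7140}$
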